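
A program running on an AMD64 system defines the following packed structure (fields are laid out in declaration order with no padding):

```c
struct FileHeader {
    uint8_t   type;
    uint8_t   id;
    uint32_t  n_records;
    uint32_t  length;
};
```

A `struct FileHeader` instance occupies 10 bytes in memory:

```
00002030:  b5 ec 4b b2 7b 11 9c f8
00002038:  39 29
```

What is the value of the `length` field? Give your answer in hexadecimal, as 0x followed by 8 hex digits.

0x2939F89C

`length` follows `type` (1 B), `id` (1 B), `n_records` (4 B), so it starts at offset 1 + 1 + 4 = 6 and occupies 4 bytes.
Bytes at offsets 6..9: 9C F8 39 29.
In little-endian order the low byte comes first in memory.
Reassemble most-significant byte first: 29 39 F8 9C → 0x2939F89C.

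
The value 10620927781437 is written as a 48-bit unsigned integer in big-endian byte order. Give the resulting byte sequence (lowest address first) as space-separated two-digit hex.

10620927781437 in hexadecimal, padded to 48 bits, is 0x09A8E0A0AA3D.
Split into bytes (most-significant first): 09 A8 E0 A0 AA 3D.
In big-endian order the high byte comes first in memory.
So the memory order matches the most-significant-first order: 09 A8 E0 A0 AA 3D.

09 A8 E0 A0 AA 3D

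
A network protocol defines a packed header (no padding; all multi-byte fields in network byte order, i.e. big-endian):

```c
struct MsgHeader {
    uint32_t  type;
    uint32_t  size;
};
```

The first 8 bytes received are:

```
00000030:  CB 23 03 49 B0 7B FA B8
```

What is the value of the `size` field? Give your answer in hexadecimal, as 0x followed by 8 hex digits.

0xB07BFAB8

`size` follows `type` (4 bytes), so it starts at byte offset 4 and occupies 4 bytes.
Bytes at offsets 4..7: B0 7B FA B8.
In big-endian order the high byte comes first in memory.
The bytes are already most-significant first: 0xB07BFAB8.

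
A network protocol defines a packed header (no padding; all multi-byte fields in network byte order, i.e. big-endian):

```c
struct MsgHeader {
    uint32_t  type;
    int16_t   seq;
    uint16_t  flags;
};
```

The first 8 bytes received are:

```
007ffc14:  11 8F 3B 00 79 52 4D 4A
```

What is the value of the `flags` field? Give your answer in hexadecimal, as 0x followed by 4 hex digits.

`flags` follows `type` (4 B), `seq` (2 B), so it starts at offset 4 + 2 = 6 and occupies 2 bytes.
Bytes at offsets 6..7: 4D 4A.
In big-endian order the high byte comes first in memory.
The bytes are already most-significant first: 0x4D4A.

0x4D4A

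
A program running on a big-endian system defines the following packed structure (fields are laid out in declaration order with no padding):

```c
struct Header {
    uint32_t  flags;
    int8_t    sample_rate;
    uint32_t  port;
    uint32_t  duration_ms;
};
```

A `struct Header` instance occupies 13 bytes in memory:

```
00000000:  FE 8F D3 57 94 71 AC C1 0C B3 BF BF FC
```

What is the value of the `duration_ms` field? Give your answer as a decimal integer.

3015688188

`duration_ms` follows `flags` (4 B), `sample_rate` (1 B), `port` (4 B), so it starts at offset 4 + 1 + 4 = 9 and occupies 4 bytes.
Bytes at offsets 9..12: B3 BF BF FC.
Big-endian stores the most-significant byte at the lowest address.
The bytes are already most-significant first: 0xB3BFBFFC.
0xB3BFBFFC = 3015688188.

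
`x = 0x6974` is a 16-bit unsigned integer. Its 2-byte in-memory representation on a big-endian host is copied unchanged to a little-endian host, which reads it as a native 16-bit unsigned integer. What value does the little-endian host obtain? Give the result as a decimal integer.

Stored big-endian, the bytes at ascending addresses are 69 74.
Read back as little-endian, the first byte is least significant, giving 0x7469.
0x7469 = 29801.

29801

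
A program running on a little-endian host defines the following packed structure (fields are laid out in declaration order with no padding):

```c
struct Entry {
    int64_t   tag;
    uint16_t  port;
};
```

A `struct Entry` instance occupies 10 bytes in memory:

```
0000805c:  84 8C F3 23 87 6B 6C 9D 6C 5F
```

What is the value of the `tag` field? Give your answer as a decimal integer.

-7103184284102194044

`tag` is the first field, at byte offset 0, occupying 8 bytes.
Bytes at offsets 0..7: 84 8C F3 23 87 6B 6C 9D.
Little-endian: lowest address holds the least-significant byte.
Reassemble most-significant byte first: 9D 6C 6B 87 23 F3 8C 84 → 0x9D6C6B8723F38C84.
Top bit is set, so as a signed 64-bit value this is 0x9D6C6B8723F38C84 − 2^64 = -7103184284102194044.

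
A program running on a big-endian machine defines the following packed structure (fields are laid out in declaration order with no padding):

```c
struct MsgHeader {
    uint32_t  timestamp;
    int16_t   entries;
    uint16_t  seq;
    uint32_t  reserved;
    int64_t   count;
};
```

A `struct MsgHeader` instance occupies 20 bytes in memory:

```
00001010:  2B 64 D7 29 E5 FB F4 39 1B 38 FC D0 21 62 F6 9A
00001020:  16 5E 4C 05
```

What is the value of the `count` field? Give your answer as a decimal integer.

2405756292629941253

`count` follows `timestamp` (4 B), `entries` (2 B), `seq` (2 B), `reserved` (4 B), so it starts at offset 4 + 2 + 2 + 4 = 12 and occupies 8 bytes.
Bytes at offsets 12..19: 21 62 F6 9A 16 5E 4C 05.
In big-endian order the high byte comes first in memory.
The bytes are already most-significant first: 0x2162F69A165E4C05.
0x2162F69A165E4C05 = 2405756292629941253.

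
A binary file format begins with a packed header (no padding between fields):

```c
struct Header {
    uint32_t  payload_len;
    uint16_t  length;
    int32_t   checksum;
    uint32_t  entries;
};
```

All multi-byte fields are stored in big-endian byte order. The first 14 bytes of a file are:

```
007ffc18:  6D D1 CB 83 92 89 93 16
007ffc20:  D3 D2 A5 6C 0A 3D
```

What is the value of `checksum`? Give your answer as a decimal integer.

`checksum` follows `payload_len` (4 B), `length` (2 B), so it starts at offset 4 + 2 = 6 and occupies 4 bytes.
Bytes at offsets 6..9: 93 16 D3 D2.
In big-endian order the high byte comes first in memory.
The bytes are already most-significant first: 0x9316D3D2.
Top bit is set, so as a signed 32-bit value this is 0x9316D3D2 − 2^32 = -1827220526.

-1827220526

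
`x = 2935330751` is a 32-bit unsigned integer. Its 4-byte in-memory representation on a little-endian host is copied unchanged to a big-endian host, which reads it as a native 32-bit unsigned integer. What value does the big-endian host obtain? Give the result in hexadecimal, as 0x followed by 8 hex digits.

0xBF97F5AE

2935330751 in 32-bit hexadecimal is 0xAEF597BF.
Stored little-endian, the bytes at ascending addresses are BF 97 F5 AE.
Read back as big-endian, the last byte is least significant, giving 0xBF97F5AE.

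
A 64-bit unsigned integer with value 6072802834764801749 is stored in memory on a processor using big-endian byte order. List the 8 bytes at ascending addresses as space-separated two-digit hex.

6072802834764801749 in hexadecimal, padded to 64 bits, is 0x5446EE00CD2426D5.
Split into bytes (most-significant first): 54 46 EE 00 CD 24 26 D5.
Big-endian stores the most-significant byte at the lowest address.
So the memory order matches the most-significant-first order: 54 46 EE 00 CD 24 26 D5.

54 46 EE 00 CD 24 26 D5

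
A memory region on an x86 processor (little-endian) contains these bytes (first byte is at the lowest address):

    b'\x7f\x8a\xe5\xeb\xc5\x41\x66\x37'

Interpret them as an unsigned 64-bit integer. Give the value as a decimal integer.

Little-endian stores the least-significant byte at the lowest address.
Reassemble most-significant byte first: 37 66 41 C5 EB E5 8A 7F → 0x376641C5EBE58A7F.
0x376641C5EBE58A7F = 3991950438032575103.

3991950438032575103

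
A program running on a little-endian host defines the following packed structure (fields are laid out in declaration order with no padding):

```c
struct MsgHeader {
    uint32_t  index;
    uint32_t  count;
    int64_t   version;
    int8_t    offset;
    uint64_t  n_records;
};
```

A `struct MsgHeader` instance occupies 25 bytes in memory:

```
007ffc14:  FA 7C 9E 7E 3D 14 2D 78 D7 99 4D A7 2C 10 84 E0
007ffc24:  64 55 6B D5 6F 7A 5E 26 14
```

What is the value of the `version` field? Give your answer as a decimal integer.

`version` follows `index` (4 B), `count` (4 B), so it starts at offset 4 + 4 = 8 and occupies 8 bytes.
Bytes at offsets 8..15: D7 99 4D A7 2C 10 84 E0.
In little-endian order the low byte comes first in memory.
Reassemble most-significant byte first: E0 84 10 2C A7 4D 99 D7 → 0xE084102CA74D99D7.
Top bit is set, so as a signed 64-bit value this is 0xE084102CA74D99D7 − 2^64 = -2268670528316401193.

-2268670528316401193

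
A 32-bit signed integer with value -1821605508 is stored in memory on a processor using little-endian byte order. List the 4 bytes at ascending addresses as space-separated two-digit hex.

Two's complement of -1821605508 in 32 bits: 1821605508 = 0x6C937E84; invert → 0x936C817B; add 1 → 0x936C817C.
Split into bytes (most-significant first): 93 6C 81 7C.
In little-endian order the low byte comes first in memory.
So at ascending addresses the bytes are 7C 81 6C 93.

7C 81 6C 93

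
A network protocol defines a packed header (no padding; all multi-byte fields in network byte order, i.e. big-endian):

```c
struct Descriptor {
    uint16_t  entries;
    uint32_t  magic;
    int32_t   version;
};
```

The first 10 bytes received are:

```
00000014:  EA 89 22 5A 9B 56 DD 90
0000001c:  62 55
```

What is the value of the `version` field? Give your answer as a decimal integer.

-577740203

`version` follows `entries` (2 B), `magic` (4 B), so it starts at offset 2 + 4 = 6 and occupies 4 bytes.
Bytes at offsets 6..9: DD 90 62 55.
In big-endian order the high byte comes first in memory.
The bytes are already most-significant first: 0xDD906255.
Top bit is set, so as a signed 32-bit value this is 0xDD906255 − 2^32 = -577740203.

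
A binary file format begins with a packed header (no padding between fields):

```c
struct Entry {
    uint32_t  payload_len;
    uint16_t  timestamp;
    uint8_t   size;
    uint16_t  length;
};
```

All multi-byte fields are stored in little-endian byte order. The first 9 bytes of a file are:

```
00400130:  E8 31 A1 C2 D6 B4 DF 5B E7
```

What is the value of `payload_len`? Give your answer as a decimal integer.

3265343976

`payload_len` is the first field, at byte offset 0, occupying 4 bytes.
Bytes at offsets 0..3: E8 31 A1 C2.
Little-endian: lowest address holds the least-significant byte.
Reassemble most-significant byte first: C2 A1 31 E8 → 0xC2A131E8.
0xC2A131E8 = 3265343976.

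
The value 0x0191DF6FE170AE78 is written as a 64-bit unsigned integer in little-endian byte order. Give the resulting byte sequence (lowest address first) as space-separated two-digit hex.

78 AE 70 E1 6F DF 91 01

Split into bytes (most-significant first): 01 91 DF 6F E1 70 AE 78.
Little-endian stores the least-significant byte at the lowest address.
So at ascending addresses the bytes are 78 AE 70 E1 6F DF 91 01.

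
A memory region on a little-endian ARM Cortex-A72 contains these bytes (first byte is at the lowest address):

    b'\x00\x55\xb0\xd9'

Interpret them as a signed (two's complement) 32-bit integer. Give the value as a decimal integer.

Little-endian stores the least-significant byte at the lowest address.
Reassemble most-significant byte first: D9 B0 55 00 → 0xD9B05500.
Top bit is set, so as a signed 32-bit value this is 0xD9B05500 − 2^32 = -642755328.

-642755328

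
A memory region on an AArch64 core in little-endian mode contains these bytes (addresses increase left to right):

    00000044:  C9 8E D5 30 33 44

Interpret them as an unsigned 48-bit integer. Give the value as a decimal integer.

74986653322953

In little-endian order the low byte comes first in memory.
Reassemble most-significant byte first: 44 33 30 D5 8E C9 → 0x443330D58EC9.
0x443330D58EC9 = 74986653322953.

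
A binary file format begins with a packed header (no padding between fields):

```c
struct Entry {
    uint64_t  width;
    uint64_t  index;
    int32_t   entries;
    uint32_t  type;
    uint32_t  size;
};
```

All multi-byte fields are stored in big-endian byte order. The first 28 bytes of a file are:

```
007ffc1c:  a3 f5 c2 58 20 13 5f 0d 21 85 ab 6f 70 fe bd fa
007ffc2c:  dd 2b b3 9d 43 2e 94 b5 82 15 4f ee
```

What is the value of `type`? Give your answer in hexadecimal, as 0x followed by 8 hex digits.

0x432E94B5

`type` follows `width` (8 B), `index` (8 B), `entries` (4 B), so it starts at offset 8 + 8 + 4 = 20 and occupies 4 bytes.
Bytes at offsets 20..23: 43 2E 94 B5.
In big-endian order the high byte comes first in memory.
The bytes are already most-significant first: 0x432E94B5.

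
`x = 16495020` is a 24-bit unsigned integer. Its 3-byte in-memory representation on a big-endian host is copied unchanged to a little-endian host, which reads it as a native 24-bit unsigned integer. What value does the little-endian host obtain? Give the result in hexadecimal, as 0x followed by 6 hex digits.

16495020 in 24-bit hexadecimal is 0xFBB1AC.
Stored big-endian, the bytes at ascending addresses are FB B1 AC.
Read back as little-endian, the first byte is least significant, giving 0xACB1FB.

0xACB1FB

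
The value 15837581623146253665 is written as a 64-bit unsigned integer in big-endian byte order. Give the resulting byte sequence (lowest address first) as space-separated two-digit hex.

15837581623146253665 in hexadecimal, padded to 64 bits, is 0xDBCA64933CE30D61.
Split into bytes (most-significant first): DB CA 64 93 3C E3 0D 61.
Big-endian: lowest address holds the most-significant byte.
So the memory order matches the most-significant-first order: DB CA 64 93 3C E3 0D 61.

DB CA 64 93 3C E3 0D 61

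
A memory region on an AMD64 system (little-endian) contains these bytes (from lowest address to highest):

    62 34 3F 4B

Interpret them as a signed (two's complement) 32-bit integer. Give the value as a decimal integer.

1262433378

In little-endian order the low byte comes first in memory.
Reassemble most-significant byte first: 4B 3F 34 62 → 0x4B3F3462.
0x4B3F3462 = 1262433378.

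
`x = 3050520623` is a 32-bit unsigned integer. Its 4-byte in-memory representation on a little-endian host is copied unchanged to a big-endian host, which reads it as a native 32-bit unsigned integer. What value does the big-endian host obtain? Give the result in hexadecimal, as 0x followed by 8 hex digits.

3050520623 in 32-bit hexadecimal is 0xB5D3402F.
Stored little-endian, the bytes at ascending addresses are 2F 40 D3 B5.
Read back as big-endian, the last byte is least significant, giving 0x2F40D3B5.

0x2F40D3B5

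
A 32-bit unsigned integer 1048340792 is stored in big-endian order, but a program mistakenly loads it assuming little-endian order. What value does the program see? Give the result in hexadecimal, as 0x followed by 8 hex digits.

1048340792 in 32-bit hexadecimal is 0x3E7C6938.
Stored big-endian, the bytes at ascending addresses are 3E 7C 69 38.
Read back as little-endian, the first byte is least significant, giving 0x38697C3E.

0x38697C3E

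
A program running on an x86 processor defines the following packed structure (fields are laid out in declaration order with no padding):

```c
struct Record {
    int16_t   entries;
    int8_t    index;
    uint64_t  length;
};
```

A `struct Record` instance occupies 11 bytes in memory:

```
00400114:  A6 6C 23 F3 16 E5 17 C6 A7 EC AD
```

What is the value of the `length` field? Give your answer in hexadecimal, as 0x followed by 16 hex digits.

0xADECA7C617E516F3

`length` follows `entries` (2 B), `index` (1 B), so it starts at offset 2 + 1 = 3 and occupies 8 bytes.
Bytes at offsets 3..10: F3 16 E5 17 C6 A7 EC AD.
In little-endian order the low byte comes first in memory.
Reassemble most-significant byte first: AD EC A7 C6 17 E5 16 F3 → 0xADECA7C617E516F3.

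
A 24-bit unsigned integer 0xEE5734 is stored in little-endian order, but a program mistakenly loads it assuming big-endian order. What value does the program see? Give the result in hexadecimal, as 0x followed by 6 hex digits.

0x3457EE

Stored little-endian, the bytes at ascending addresses are 34 57 EE.
Read back as big-endian, the last byte is least significant, giving 0x3457EE.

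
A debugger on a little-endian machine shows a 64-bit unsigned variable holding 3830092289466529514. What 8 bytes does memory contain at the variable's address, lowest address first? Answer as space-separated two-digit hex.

EA 76 9D 02 A5 38 27 35

3830092289466529514 in hexadecimal, padded to 64 bits, is 0x352738A5029D76EA.
Split into bytes (most-significant first): 35 27 38 A5 02 9D 76 EA.
Little-endian stores the least-significant byte at the lowest address.
So at ascending addresses the bytes are EA 76 9D 02 A5 38 27 35.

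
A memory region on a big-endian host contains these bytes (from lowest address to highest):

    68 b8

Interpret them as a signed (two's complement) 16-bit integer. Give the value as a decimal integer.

Big-endian stores the most-significant byte at the lowest address.
The bytes are already most-significant first: 0x68B8.
0x68B8 = 26808.

26808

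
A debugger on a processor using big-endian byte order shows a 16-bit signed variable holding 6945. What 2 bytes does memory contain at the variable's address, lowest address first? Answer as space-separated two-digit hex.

1B 21

6945 in hexadecimal, padded to 16 bits, is 0x1B21.
Split into bytes (most-significant first): 1B 21.
Big-endian stores the most-significant byte at the lowest address.
So the memory order matches the most-significant-first order: 1B 21.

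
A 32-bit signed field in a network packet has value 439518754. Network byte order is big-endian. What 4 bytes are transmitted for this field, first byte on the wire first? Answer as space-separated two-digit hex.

439518754 in hexadecimal, padded to 32 bits, is 0x1A328622.
Split into bytes (most-significant first): 1A 32 86 22.
Big-endian stores the most-significant byte at the lowest address.
So the memory order matches the most-significant-first order: 1A 32 86 22.

1A 32 86 22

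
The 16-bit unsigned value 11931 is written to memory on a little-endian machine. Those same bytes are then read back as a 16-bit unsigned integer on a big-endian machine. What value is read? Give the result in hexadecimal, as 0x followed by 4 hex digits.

11931 in 16-bit hexadecimal is 0x2E9B.
Stored little-endian, the bytes at ascending addresses are 9B 2E.
Read back as big-endian, the last byte is least significant, giving 0x9B2E.

0x9B2E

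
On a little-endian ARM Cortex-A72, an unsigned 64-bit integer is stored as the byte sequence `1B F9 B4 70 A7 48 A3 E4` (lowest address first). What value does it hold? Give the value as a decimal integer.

Little-endian: lowest address holds the least-significant byte.
Reassemble most-significant byte first: E4 A3 48 A7 70 B4 F9 1B → 0xE4A348A770B4F91B.
0xE4A348A770B4F91B = 16475091745839053083.

16475091745839053083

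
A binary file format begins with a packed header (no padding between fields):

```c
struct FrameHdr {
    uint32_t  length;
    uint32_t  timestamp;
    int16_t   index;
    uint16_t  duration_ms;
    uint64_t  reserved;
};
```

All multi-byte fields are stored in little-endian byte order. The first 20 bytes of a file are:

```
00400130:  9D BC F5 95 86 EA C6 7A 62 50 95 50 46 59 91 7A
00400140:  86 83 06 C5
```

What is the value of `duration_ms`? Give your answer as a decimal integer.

20629

`duration_ms` follows `length` (4 B), `timestamp` (4 B), `index` (2 B), so it starts at offset 4 + 4 + 2 = 10 and occupies 2 bytes.
Bytes at offsets 10..11: 95 50.
Little-endian: lowest address holds the least-significant byte.
Reassemble most-significant byte first: 50 95 → 0x5095.
0x5095 = 20629.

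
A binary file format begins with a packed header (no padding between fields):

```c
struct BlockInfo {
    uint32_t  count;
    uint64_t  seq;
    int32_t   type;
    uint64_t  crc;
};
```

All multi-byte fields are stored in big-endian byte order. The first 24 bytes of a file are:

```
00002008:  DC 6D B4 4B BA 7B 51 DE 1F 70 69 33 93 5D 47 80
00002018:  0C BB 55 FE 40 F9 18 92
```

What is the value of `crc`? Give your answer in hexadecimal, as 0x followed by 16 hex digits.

0x0CBB55FE40F91892

`crc` follows `count` (4 B), `seq` (8 B), `type` (4 B), so it starts at offset 4 + 8 + 4 = 16 and occupies 8 bytes.
Bytes at offsets 16..23: 0C BB 55 FE 40 F9 18 92.
Big-endian stores the most-significant byte at the lowest address.
The bytes are already most-significant first: 0x0CBB55FE40F91892.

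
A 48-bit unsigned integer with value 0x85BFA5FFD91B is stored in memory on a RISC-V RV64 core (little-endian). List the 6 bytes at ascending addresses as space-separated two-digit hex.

Split into bytes (most-significant first): 85 BF A5 FF D9 1B.
Little-endian: lowest address holds the least-significant byte.
So at ascending addresses the bytes are 1B D9 FF A5 BF 85.

1B D9 FF A5 BF 85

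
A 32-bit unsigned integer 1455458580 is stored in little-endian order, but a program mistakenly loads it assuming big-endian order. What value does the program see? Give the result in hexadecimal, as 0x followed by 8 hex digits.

1455458580 in 32-bit hexadecimal is 0x56C08914.
Stored little-endian, the bytes at ascending addresses are 14 89 C0 56.
Read back as big-endian, the last byte is least significant, giving 0x1489C056.

0x1489C056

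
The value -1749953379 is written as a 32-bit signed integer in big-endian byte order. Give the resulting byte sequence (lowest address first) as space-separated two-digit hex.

Two's complement of -1749953379 in 32 bits: 1749953379 = 0x684E2B63; invert → 0x97B1D49C; add 1 → 0x97B1D49D.
Split into bytes (most-significant first): 97 B1 D4 9D.
Big-endian: lowest address holds the most-significant byte.
So the memory order matches the most-significant-first order: 97 B1 D4 9D.

97 B1 D4 9D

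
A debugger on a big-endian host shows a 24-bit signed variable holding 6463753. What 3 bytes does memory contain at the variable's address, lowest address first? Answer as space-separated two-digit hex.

62 A1 09

6463753 in hexadecimal, padded to 24 bits, is 0x62A109.
Split into bytes (most-significant first): 62 A1 09.
In big-endian order the high byte comes first in memory.
So the memory order matches the most-significant-first order: 62 A1 09.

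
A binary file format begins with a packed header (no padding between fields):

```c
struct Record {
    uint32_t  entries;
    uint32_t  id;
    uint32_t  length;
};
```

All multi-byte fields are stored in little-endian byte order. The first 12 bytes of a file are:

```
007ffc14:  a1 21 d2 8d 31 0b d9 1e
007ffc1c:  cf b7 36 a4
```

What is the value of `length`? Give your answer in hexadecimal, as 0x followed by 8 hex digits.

0xA436B7CF

`length` follows `entries` (4 B), `id` (4 B), so it starts at offset 4 + 4 = 8 and occupies 4 bytes.
Bytes at offsets 8..11: CF B7 36 A4.
Little-endian stores the least-significant byte at the lowest address.
Reassemble most-significant byte first: A4 36 B7 CF → 0xA436B7CF.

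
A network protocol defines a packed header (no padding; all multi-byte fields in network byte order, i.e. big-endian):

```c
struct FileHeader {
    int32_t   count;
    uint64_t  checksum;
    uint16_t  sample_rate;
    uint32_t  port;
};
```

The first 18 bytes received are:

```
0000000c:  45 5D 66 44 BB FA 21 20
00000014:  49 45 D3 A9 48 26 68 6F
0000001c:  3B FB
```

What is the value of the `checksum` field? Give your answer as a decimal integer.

13545175251822171049

`checksum` follows `count` (4 bytes), so it starts at byte offset 4 and occupies 8 bytes.
Bytes at offsets 4..11: BB FA 21 20 49 45 D3 A9.
In big-endian order the high byte comes first in memory.
The bytes are already most-significant first: 0xBBFA21204945D3A9.
0xBBFA21204945D3A9 = 13545175251822171049.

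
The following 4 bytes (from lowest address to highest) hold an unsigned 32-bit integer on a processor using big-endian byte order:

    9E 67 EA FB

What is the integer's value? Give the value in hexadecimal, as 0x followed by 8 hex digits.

0x9E67EAFB

Big-endian stores the most-significant byte at the lowest address.
The bytes are already most-significant first: 0x9E67EAFB.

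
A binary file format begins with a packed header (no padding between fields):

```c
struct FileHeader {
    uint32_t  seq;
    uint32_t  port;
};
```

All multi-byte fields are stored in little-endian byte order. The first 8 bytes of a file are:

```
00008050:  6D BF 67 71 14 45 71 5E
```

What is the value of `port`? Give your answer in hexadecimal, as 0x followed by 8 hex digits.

`port` follows `seq` (4 bytes), so it starts at byte offset 4 and occupies 4 bytes.
Bytes at offsets 4..7: 14 45 71 5E.
Little-endian: lowest address holds the least-significant byte.
Reassemble most-significant byte first: 5E 71 45 14 → 0x5E714514.

0x5E714514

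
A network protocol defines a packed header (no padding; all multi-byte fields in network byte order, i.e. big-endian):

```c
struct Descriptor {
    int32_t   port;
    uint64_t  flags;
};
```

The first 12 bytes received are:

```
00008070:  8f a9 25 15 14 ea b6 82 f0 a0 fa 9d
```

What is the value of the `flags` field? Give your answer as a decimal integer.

`flags` follows `port` (4 bytes), so it starts at byte offset 4 and occupies 8 bytes.
Bytes at offsets 4..11: 14 EA B6 82 F0 A0 FA 9D.
Big-endian: lowest address holds the most-significant byte.
The bytes are already most-significant first: 0x14EAB682F0A0FA9D.
0x14EAB682F0A0FA9D = 1507217698807937693.

1507217698807937693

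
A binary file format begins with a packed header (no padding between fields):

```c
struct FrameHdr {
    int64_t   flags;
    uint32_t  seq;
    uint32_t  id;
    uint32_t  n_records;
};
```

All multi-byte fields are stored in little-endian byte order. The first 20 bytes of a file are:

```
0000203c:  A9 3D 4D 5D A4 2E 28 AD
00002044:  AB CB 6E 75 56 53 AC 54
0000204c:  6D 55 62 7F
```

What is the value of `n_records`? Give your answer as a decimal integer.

`n_records` follows `flags` (8 B), `seq` (4 B), `id` (4 B), so it starts at offset 8 + 4 + 4 = 16 and occupies 4 bytes.
Bytes at offsets 16..19: 6D 55 62 7F.
Little-endian: lowest address holds the least-significant byte.
Reassemble most-significant byte first: 7F 62 55 6D → 0x7F62556D.
0x7F62556D = 2137150829.

2137150829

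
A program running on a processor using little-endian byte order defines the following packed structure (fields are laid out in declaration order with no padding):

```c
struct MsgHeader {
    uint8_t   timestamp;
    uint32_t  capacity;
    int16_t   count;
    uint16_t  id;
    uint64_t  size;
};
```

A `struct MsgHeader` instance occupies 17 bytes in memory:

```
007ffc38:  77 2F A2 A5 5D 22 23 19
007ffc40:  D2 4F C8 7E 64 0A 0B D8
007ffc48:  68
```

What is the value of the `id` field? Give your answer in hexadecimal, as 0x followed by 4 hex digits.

`id` follows `timestamp` (1 B), `capacity` (4 B), `count` (2 B), so it starts at offset 1 + 4 + 2 = 7 and occupies 2 bytes.
Bytes at offsets 7..8: 19 D2.
Little-endian: lowest address holds the least-significant byte.
Reassemble most-significant byte first: D2 19 → 0xD219.

0xD219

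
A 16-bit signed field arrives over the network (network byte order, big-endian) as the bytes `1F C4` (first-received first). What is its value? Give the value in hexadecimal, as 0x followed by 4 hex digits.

0x1FC4

Big-endian stores the most-significant byte at the lowest address.
The bytes are already most-significant first: 0x1FC4.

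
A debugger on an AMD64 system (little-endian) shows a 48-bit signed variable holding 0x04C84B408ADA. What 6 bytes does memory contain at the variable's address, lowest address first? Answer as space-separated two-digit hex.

DA 8A 40 4B C8 04

Split into bytes (most-significant first): 04 C8 4B 40 8A DA.
Little-endian stores the least-significant byte at the lowest address.
So at ascending addresses the bytes are DA 8A 40 4B C8 04.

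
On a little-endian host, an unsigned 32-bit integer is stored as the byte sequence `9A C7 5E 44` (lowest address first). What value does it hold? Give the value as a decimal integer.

1147062170

Little-endian: lowest address holds the least-significant byte.
Reassemble most-significant byte first: 44 5E C7 9A → 0x445EC79A.
0x445EC79A = 1147062170.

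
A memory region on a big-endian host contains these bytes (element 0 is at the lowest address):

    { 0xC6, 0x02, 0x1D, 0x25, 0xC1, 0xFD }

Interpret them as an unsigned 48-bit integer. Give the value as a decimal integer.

In big-endian order the high byte comes first in memory.
The bytes are already most-significant first: 0xC6021D25C1FD.
0xC6021D25C1FD = 217712381247997.

217712381247997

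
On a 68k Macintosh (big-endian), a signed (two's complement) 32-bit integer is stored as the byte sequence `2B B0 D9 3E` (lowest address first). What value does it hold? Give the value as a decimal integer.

Big-endian stores the most-significant byte at the lowest address.
The bytes are already most-significant first: 0x2BB0D93E.
0x2BB0D93E = 733010238.

733010238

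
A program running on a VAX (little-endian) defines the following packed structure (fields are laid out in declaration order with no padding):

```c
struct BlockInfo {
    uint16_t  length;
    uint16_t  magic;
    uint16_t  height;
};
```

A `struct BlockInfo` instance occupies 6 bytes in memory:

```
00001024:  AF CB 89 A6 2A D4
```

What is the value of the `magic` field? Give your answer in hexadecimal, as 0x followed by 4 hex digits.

`magic` follows `length` (2 bytes), so it starts at byte offset 2 and occupies 2 bytes.
Bytes at offsets 2..3: 89 A6.
Little-endian: lowest address holds the least-significant byte.
Reassemble most-significant byte first: A6 89 → 0xA689.

0xA689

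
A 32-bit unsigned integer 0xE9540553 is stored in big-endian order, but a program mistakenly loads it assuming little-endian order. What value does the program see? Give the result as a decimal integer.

Stored big-endian, the bytes at ascending addresses are E9 54 05 53.
Read back as little-endian, the first byte is least significant, giving 0x530554E9.
0x530554E9 = 1392858345.

1392858345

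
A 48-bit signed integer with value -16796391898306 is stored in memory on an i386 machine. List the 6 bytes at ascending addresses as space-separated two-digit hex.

Two's complement of -16796391898306 in 48 bits: 16796391898306 = 0x0F46B6F8FCC2; invert → 0xF0B94907033D; add 1 → 0xF0B94907033E.
Split into bytes (most-significant first): F0 B9 49 07 03 3E.
In little-endian order the low byte comes first in memory.
So at ascending addresses the bytes are 3E 03 07 49 B9 F0.

3E 03 07 49 B9 F0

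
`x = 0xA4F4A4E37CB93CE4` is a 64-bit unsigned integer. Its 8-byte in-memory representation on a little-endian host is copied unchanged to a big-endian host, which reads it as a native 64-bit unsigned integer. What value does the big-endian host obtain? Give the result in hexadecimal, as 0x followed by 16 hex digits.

Stored little-endian, the bytes at ascending addresses are E4 3C B9 7C E3 A4 F4 A4.
Read back as big-endian, the last byte is least significant, giving 0xE43CB97CE3A4F4A4.

0xE43CB97CE3A4F4A4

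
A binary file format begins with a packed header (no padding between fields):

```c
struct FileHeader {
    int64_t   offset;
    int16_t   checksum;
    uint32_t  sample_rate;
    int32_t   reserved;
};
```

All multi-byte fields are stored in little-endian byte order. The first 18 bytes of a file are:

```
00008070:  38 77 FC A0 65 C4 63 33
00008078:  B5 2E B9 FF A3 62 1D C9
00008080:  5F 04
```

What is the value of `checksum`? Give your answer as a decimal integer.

`checksum` follows `offset` (8 bytes), so it starts at byte offset 8 and occupies 2 bytes.
Bytes at offsets 8..9: B5 2E.
Little-endian stores the least-significant byte at the lowest address.
Reassemble most-significant byte first: 2E B5 → 0x2EB5.
0x2EB5 = 11957.

11957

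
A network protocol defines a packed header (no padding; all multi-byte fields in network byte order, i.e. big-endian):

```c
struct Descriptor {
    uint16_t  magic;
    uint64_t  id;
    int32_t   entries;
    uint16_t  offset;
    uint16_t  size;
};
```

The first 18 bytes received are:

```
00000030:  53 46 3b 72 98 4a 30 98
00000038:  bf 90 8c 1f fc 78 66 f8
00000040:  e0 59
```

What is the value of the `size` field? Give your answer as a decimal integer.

57433

`size` follows `magic` (2 B), `id` (8 B), `entries` (4 B), `offset` (2 B), so it starts at offset 2 + 8 + 4 + 2 = 16 and occupies 2 bytes.
Bytes at offsets 16..17: E0 59.
Big-endian stores the most-significant byte at the lowest address.
The bytes are already most-significant first: 0xE059.
0xE059 = 57433.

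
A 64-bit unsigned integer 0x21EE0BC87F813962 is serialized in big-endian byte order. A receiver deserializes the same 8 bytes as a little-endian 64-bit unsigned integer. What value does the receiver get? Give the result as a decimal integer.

Stored big-endian, the bytes at ascending addresses are 21 EE 0B C8 7F 81 39 62.
Read back as little-endian, the first byte is least significant, giving 0x6239817FC80BEE21.
0x6239817FC80BEE21 = 7077830675206499873.

7077830675206499873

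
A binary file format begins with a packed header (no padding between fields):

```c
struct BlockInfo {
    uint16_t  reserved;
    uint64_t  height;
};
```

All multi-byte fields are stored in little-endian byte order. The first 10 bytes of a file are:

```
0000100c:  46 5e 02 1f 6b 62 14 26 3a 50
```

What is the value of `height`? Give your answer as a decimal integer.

5780974940675841794

`height` follows `reserved` (2 bytes), so it starts at byte offset 2 and occupies 8 bytes.
Bytes at offsets 2..9: 02 1F 6B 62 14 26 3A 50.
Little-endian stores the least-significant byte at the lowest address.
Reassemble most-significant byte first: 50 3A 26 14 62 6B 1F 02 → 0x503A2614626B1F02.
0x503A2614626B1F02 = 5780974940675841794.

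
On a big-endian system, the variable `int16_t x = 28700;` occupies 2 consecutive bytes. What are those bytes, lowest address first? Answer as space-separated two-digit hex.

70 1C

28700 in hexadecimal, padded to 16 bits, is 0x701C.
Split into bytes (most-significant first): 70 1C.
Big-endian: lowest address holds the most-significant byte.
So the memory order matches the most-significant-first order: 70 1C.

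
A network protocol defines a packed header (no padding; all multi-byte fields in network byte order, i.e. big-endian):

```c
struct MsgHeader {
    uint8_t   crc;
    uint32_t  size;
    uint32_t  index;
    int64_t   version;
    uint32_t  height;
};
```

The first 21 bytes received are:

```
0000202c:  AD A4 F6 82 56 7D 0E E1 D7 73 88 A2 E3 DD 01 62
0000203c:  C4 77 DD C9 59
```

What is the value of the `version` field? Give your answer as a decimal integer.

`version` follows `crc` (1 B), `size` (4 B), `index` (4 B), so it starts at offset 1 + 4 + 4 = 9 and occupies 8 bytes.
Bytes at offsets 9..16: 73 88 A2 E3 DD 01 62 C4.
In big-endian order the high byte comes first in memory.
The bytes are already most-significant first: 0x7388A2E3DD0162C4.
0x7388A2E3DD0162C4 = 8325083010743493316.

8325083010743493316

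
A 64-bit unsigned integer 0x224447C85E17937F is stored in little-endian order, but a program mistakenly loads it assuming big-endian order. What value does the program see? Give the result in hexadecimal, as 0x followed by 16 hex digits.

Stored little-endian, the bytes at ascending addresses are 7F 93 17 5E C8 47 44 22.
Read back as big-endian, the last byte is least significant, giving 0x7F93175EC8474422.

0x7F93175EC8474422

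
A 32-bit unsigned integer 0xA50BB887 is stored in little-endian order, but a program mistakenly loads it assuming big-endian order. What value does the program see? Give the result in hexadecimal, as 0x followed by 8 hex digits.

0x87B80BA5

Stored little-endian, the bytes at ascending addresses are 87 B8 0B A5.
Read back as big-endian, the last byte is least significant, giving 0x87B80BA5.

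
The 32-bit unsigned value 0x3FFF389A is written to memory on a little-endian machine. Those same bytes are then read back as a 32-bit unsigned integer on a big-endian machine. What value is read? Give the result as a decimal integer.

Stored little-endian, the bytes at ascending addresses are 9A 38 FF 3F.
Read back as big-endian, the last byte is least significant, giving 0x9A38FF3F.
0x9A38FF3F = 2587426623.

2587426623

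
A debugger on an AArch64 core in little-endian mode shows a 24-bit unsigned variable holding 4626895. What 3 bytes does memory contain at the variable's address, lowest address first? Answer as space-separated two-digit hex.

4626895 in hexadecimal, padded to 24 bits, is 0x4699CF.
Split into bytes (most-significant first): 46 99 CF.
Little-endian: lowest address holds the least-significant byte.
So at ascending addresses the bytes are CF 99 46.

CF 99 46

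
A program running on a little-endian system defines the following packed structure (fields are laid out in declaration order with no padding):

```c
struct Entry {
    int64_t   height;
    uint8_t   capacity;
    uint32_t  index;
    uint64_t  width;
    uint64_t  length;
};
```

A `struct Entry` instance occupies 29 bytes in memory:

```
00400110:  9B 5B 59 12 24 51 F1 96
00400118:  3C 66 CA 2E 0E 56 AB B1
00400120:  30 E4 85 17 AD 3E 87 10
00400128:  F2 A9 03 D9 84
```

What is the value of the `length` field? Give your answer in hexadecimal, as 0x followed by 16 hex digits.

`length` follows `height` (8 B), `capacity` (1 B), `index` (4 B), `width` (8 B), so it starts at offset 8 + 1 + 4 + 8 = 21 and occupies 8 bytes.
Bytes at offsets 21..28: 3E 87 10 F2 A9 03 D9 84.
Little-endian stores the least-significant byte at the lowest address.
Reassemble most-significant byte first: 84 D9 03 A9 F2 10 87 3E → 0x84D903A9F210873E.

0x84D903A9F210873E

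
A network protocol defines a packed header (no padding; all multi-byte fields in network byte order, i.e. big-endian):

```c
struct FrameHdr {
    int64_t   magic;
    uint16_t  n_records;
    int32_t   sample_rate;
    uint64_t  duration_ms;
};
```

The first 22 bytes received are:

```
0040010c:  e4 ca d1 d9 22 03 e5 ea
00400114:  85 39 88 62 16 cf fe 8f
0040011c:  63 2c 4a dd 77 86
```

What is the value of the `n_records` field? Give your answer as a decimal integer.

34105

`n_records` follows `magic` (8 bytes), so it starts at byte offset 8 and occupies 2 bytes.
Bytes at offsets 8..9: 85 39.
In big-endian order the high byte comes first in memory.
The bytes are already most-significant first: 0x8539.
0x8539 = 34105.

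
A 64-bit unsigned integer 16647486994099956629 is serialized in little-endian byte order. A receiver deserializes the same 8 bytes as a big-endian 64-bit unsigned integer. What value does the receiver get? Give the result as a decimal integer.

10766773062520080359

16647486994099956629 in 64-bit hexadecimal is 0xE707C1380E436B95.
Stored little-endian, the bytes at ascending addresses are 95 6B 43 0E 38 C1 07 E7.
Read back as big-endian, the last byte is least significant, giving 0x956B430E38C107E7.
0x956B430E38C107E7 = 10766773062520080359.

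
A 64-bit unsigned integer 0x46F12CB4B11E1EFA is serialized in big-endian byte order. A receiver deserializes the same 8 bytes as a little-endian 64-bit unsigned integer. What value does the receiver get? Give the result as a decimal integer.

Stored big-endian, the bytes at ascending addresses are 46 F1 2C B4 B1 1E 1E FA.
Read back as little-endian, the first byte is least significant, giving 0xFA1E1EB1B42CF146.
0xFA1E1EB1B42CF146 = 18022876507364192582.

18022876507364192582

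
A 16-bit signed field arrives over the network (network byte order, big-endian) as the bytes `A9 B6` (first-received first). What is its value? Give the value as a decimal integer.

-22090

In big-endian order the high byte comes first in memory.
The bytes are already most-significant first: 0xA9B6.
Top bit is set, so as a signed 16-bit value this is 0xA9B6 − 2^16 = -22090.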